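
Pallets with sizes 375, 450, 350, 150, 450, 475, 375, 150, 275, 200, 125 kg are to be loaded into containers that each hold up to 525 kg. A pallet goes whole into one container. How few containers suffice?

Total = 475 + 450 + 450 + 375 + 375 + 350 + 275 + 200 + 150 + 150 + 125 = 3375 kg.
Lower bound: ⌈3375/525⌉ = 7 containers.
A packing using 7 containers:
  container 1: 475 = 475
  container 2: 450 = 450
  container 3: 450 = 450
  container 4: 375 + 150 = 525
  container 5: 375 + 150 = 525
  container 6: 350 + 125 = 475
  container 7: 275 + 200 = 475
This matches the lower bound, so 7 is optimal.

7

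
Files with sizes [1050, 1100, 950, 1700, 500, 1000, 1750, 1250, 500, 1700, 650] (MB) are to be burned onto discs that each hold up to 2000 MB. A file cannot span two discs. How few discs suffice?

7

Total = 1750 + 1700 + 1700 + 1250 + 1100 + 1050 + 1000 + 950 + 650 + 500 + 500 = 12150 MB.
Lower bound: ⌈12150/2000⌉ = 7 discs.
A packing using 7 discs:
  disc 1: 1750 = 1750
  disc 2: 1700 = 1700
  disc 3: 1700 = 1700
  disc 4: 1250 + 650 = 1900
  disc 5: 1100 + 500 = 1600
  disc 6: 1050 + 950 = 2000
  disc 7: 1000 + 500 = 1500
This matches the lower bound, so 7 is optimal.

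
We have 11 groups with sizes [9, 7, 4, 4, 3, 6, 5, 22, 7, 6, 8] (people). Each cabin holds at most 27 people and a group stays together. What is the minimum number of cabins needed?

Total = 22 + 9 + 8 + 7 + 7 + 6 + 6 + 5 + 4 + 4 + 3 = 81 people.
Lower bound: ⌈81/27⌉ = 3 cabins.
A packing using 3 cabins:
  cabin 1: 22 + 5 = 27
  cabin 2: 9 + 8 + 7 + 3 = 27
  cabin 3: 7 + 6 + 6 + 4 + 4 = 27
This matches the lower bound, so 3 is optimal.

3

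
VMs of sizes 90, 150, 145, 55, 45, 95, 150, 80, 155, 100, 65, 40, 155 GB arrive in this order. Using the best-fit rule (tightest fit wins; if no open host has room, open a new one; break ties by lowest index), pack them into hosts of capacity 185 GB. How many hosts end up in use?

  90 → host 1 (new)  [load 90/185]
  150 → host 2 (new)  [load 150/185]
  145 → host 3 (new)  [load 145/185]
  55 → host 1  [load 145/185]
  45 → host 4 (new)  [load 45/185]
  95 → host 4  [load 140/185]
  150 → host 5 (new)  [load 150/185]
  80 → host 6 (new)  [load 80/185]
  155 → host 7 (new)  [load 155/185]
  100 → host 6  [load 180/185]
  65 → host 8 (new)  [load 65/185]
  40 → host 1  [load 185/185]
  155 → host 9 (new)  [load 155/185]
9 hosts opened.

9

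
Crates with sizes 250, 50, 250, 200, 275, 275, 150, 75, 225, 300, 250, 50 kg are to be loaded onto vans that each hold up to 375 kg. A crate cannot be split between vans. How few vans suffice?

8

Total = 300 + 275 + 275 + 250 + 250 + 250 + 225 + 200 + 150 + 75 + 50 + 50 = 2350 kg.
Lower bound: ⌈2350/375⌉ = 7 vans.
Also, 8 crates each exceed 375/2 kg, and no two of those can share a van, so at least 8 vans are needed.
A packing using 8 vans:
  van 1: 300 + 75 = 375
  van 2: 275 + 50 + 50 = 375
  van 3: 275 = 275
  van 4: 250 = 250
  van 5: 250 = 250
  van 6: 250 = 250
  van 7: 225 + 150 = 375
  van 8: 200 = 200
This matches the lower bound, so 8 is optimal.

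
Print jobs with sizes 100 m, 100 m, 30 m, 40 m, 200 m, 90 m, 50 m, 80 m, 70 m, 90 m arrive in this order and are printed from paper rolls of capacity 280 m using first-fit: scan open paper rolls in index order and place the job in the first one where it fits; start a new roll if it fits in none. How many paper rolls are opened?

  100 → roll 1 (new)  [load 100/280]
  100 → roll 1  [load 200/280]
  30 → roll 1  [load 230/280]
  40 → roll 1  [load 270/280]
  200 → roll 2 (new)  [load 200/280]
  90 → roll 3 (new)  [load 90/280]
  50 → roll 2  [load 250/280]
  80 → roll 3  [load 170/280]
  70 → roll 3  [load 240/280]
  90 → roll 4 (new)  [load 90/280]
4 paper rolls opened.

4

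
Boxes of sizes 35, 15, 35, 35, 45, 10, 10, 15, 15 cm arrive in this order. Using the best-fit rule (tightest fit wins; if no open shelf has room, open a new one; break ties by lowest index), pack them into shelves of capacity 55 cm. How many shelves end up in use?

5

  35 → shelf 1 (new)  [load 35/55]
  15 → shelf 1  [load 50/55]
  35 → shelf 2 (new)  [load 35/55]
  35 → shelf 3 (new)  [load 35/55]
  45 → shelf 4 (new)  [load 45/55]
  10 → shelf 4  [load 55/55]
  10 → shelf 2  [load 45/55]
  15 → shelf 3  [load 50/55]
  15 → shelf 5 (new)  [load 15/55]
5 shelves opened.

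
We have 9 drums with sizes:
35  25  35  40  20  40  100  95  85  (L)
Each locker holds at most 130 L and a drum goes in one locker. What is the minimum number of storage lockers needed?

4

Total = 100 + 95 + 85 + 40 + 40 + 35 + 35 + 25 + 20 = 475 L.
Lower bound: ⌈475/130⌉ = 4 storage lockers.
A packing using 4 storage lockers:
  locker 1: 100 + 25 = 125
  locker 2: 95 + 35 = 130
  locker 3: 85 + 40 = 125
  locker 4: 40 + 35 + 20 = 95
This matches the lower bound, so 4 is optimal.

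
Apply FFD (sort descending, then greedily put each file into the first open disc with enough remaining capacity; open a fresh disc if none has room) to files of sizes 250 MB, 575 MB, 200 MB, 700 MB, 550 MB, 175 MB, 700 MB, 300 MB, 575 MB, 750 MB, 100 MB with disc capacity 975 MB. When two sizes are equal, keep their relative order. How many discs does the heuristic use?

6

Sorted descending: 750, 700, 700, 575, 575, 550, 300, 250, 200, 175, 100.
  750 → disc 1 (new)  [load 750/975]
  700 → disc 2 (new)  [load 700/975]
  700 → disc 3 (new)  [load 700/975]
  575 → disc 4 (new)  [load 575/975]
  575 → disc 5 (new)  [load 575/975]
  550 → disc 6 (new)  [load 550/975]
  300 → disc 4  [load 875/975]
  250 → disc 2  [load 950/975]
  200 → disc 1  [load 950/975]
  175 → disc 3  [load 875/975]
  100 → disc 3  [load 975/975]
6 discs opened.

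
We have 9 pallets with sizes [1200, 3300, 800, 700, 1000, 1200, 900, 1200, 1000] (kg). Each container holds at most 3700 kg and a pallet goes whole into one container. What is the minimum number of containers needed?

Total = 3300 + 1200 + 1200 + 1200 + 1000 + 1000 + 900 + 800 + 700 = 11300 kg.
Lower bound: ⌈11300/3700⌉ = 4 containers.
A packing using 4 containers:
  container 1: 3300 = 3300
  container 2: 1200 + 1200 + 1200 = 3600
  container 3: 1000 + 1000 + 900 + 800 = 3700
  container 4: 700 = 700
This matches the lower bound, so 4 is optimal.

4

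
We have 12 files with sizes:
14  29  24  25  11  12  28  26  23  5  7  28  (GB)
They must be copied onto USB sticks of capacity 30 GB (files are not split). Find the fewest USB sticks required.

Total = 29 + 28 + 28 + 26 + 25 + 24 + 23 + 14 + 12 + 11 + 7 + 5 = 232 GB.
Lower bound: ⌈232/30⌉ = 8 USB sticks.
A packing using 9 USB sticks:
  USB stick 1: 29 = 29
  USB stick 2: 28 = 28
  USB stick 3: 28 = 28
  USB stick 4: 26 = 26
  USB stick 5: 25 + 5 = 30
  USB stick 6: 24 = 24
  USB stick 7: 23 + 7 = 30
  USB stick 8: 14 + 12 = 26
  USB stick 9: 11 = 11
No arrangement into 8 USB sticks stays within capacity, so 9 is optimal.

9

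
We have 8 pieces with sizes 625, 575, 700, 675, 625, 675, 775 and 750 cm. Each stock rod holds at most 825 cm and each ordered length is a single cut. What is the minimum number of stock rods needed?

8

Total = 775 + 750 + 700 + 675 + 675 + 625 + 625 + 575 = 5400 cm.
Lower bound: ⌈5400/825⌉ = 7 stock rods.
Also, 8 pieces each exceed 825/2 cm, and no two of those can share a stock rod, so at least 8 stock rods are needed.
A packing using 8 stock rods:
  stock rod 1: 775 = 775
  stock rod 2: 750 = 750
  stock rod 3: 700 = 700
  stock rod 4: 675 = 675
  stock rod 5: 675 = 675
  stock rod 6: 625 = 625
  stock rod 7: 625 = 625
  stock rod 8: 575 = 575
This matches the lower bound, so 8 is optimal.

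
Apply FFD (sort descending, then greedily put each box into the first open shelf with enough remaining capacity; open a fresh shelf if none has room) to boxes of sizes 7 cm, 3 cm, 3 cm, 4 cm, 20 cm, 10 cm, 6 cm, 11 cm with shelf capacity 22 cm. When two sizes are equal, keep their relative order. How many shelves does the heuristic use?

4

Sorted descending: 20, 11, 10, 7, 6, 4, 3, 3.
  20 → shelf 1 (new)  [load 20/22]
  11 → shelf 2 (new)  [load 11/22]
  10 → shelf 2  [load 21/22]
  7 → shelf 3 (new)  [load 7/22]
  6 → shelf 3  [load 13/22]
  4 → shelf 3  [load 17/22]
  3 → shelf 3  [load 20/22]
  3 → shelf 4 (new)  [load 3/22]
4 shelves opened.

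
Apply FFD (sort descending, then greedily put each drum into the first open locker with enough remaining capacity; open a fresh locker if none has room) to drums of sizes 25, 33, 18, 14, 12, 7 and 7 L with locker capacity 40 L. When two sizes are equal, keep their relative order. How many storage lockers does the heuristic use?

Sorted descending: 33, 25, 18, 14, 12, 7, 7.
  33 → locker 1 (new)  [load 33/40]
  25 → locker 2 (new)  [load 25/40]
  18 → locker 3 (new)  [load 18/40]
  14 → locker 2  [load 39/40]
  12 → locker 3  [load 30/40]
  7 → locker 1  [load 40/40]
  7 → locker 3  [load 37/40]
3 storage lockers opened.

3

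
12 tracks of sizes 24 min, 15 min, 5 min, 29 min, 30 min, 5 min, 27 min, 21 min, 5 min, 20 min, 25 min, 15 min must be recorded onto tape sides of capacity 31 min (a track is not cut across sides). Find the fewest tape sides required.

8

Total = 30 + 29 + 27 + 25 + 24 + 21 + 20 + 15 + 15 + 5 + 5 + 5 = 221 min.
Lower bound: ⌈221/31⌉ = 8 tape sides.
A packing using 8 tape sides:
  side 1: 30 = 30
  side 2: 29 = 29
  side 3: 27 = 27
  side 4: 25 + 5 = 30
  side 5: 24 + 5 = 29
  side 6: 21 + 5 = 26
  side 7: 20 = 20
  side 8: 15 + 15 = 30
This matches the lower bound, so 8 is optimal.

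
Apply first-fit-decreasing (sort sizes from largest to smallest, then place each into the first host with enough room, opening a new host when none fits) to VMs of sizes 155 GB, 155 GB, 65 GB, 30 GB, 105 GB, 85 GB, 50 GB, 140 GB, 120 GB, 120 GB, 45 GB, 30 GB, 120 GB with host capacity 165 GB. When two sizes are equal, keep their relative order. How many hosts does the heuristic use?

8

Sorted descending: 155, 155, 140, 120, 120, 120, 105, 85, 65, 50, 45, 30, 30.
  155 → host 1 (new)  [load 155/165]
  155 → host 2 (new)  [load 155/165]
  140 → host 3 (new)  [load 140/165]
  120 → host 4 (new)  [load 120/165]
  120 → host 5 (new)  [load 120/165]
  120 → host 6 (new)  [load 120/165]
  105 → host 7 (new)  [load 105/165]
  85 → host 8 (new)  [load 85/165]
  65 → host 8  [load 150/165]
  50 → host 7  [load 155/165]
  45 → host 4  [load 165/165]
  30 → host 5  [load 150/165]
  30 → host 6  [load 150/165]
8 hosts opened.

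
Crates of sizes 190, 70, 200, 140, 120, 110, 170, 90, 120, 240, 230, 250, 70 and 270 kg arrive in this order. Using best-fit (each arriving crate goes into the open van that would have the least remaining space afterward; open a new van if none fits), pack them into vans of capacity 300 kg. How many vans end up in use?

  190 → van 1 (new)  [load 190/300]
  70 → van 1  [load 260/300]
  200 → van 2 (new)  [load 200/300]
  140 → van 3 (new)  [load 140/300]
  120 → van 3  [load 260/300]
  110 → van 4 (new)  [load 110/300]
  170 → van 4  [load 280/300]
  90 → van 2  [load 290/300]
  120 → van 5 (new)  [load 120/300]
  240 → van 6 (new)  [load 240/300]
  230 → van 7 (new)  [load 230/300]
  250 → van 8 (new)  [load 250/300]
  70 → van 7  [load 300/300]
  270 → van 9 (new)  [load 270/300]
9 vans opened.

9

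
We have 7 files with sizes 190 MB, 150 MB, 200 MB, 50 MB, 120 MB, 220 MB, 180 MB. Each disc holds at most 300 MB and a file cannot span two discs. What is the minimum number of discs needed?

5

Total = 220 + 200 + 190 + 180 + 150 + 120 + 50 = 1110 MB.
Lower bound: ⌈1110/300⌉ = 4 discs.
A packing using 5 discs:
  disc 1: 220 + 50 = 270
  disc 2: 200 = 200
  disc 3: 190 = 190
  disc 4: 180 + 120 = 300
  disc 5: 150 = 150
No arrangement into 4 discs stays within capacity, so 5 is optimal.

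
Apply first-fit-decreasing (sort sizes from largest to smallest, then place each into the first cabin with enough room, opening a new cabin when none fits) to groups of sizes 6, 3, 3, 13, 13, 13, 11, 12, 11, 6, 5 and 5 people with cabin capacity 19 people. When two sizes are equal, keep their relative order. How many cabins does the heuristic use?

6

Sorted descending: 13, 13, 13, 12, 11, 11, 6, 6, 5, 5, 3, 3.
  13 → cabin 1 (new)  [load 13/19]
  13 → cabin 2 (new)  [load 13/19]
  13 → cabin 3 (new)  [load 13/19]
  12 → cabin 4 (new)  [load 12/19]
  11 → cabin 5 (new)  [load 11/19]
  11 → cabin 6 (new)  [load 11/19]
  6 → cabin 1  [load 19/19]
  6 → cabin 2  [load 19/19]
  5 → cabin 3  [load 18/19]
  5 → cabin 4  [load 17/19]
  3 → cabin 5  [load 14/19]
  3 → cabin 5  [load 17/19]
6 cabins opened.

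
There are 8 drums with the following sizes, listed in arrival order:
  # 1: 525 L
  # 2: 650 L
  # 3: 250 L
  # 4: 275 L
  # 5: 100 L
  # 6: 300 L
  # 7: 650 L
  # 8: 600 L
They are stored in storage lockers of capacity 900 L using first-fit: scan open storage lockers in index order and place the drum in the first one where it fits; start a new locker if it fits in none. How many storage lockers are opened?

5

  525 → locker 1 (new)  [load 525/900]
  650 → locker 2 (new)  [load 650/900]
  250 → locker 1  [load 775/900]
  275 → locker 3 (new)  [load 275/900]
  100 → locker 1  [load 875/900]
  300 → locker 3  [load 575/900]
  650 → locker 4 (new)  [load 650/900]
  600 → locker 5 (new)  [load 600/900]
5 storage lockers opened.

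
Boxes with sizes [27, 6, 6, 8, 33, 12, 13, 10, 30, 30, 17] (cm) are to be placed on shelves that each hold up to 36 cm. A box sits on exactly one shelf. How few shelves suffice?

6

Total = 33 + 30 + 30 + 27 + 17 + 13 + 12 + 10 + 8 + 6 + 6 = 192 cm.
Lower bound: ⌈192/36⌉ = 6 shelves.
A packing using 6 shelves:
  shelf 1: 33 = 33
  shelf 2: 30 + 6 = 36
  shelf 3: 30 + 6 = 36
  shelf 4: 27 + 8 = 35
  shelf 5: 17 + 13 = 30
  shelf 6: 12 + 10 = 22
This matches the lower bound, so 6 is optimal.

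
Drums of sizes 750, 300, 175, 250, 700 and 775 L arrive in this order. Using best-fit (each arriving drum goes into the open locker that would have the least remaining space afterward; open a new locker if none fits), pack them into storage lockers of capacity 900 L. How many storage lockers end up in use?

  750 → locker 1 (new)  [load 750/900]
  300 → locker 2 (new)  [load 300/900]
  175 → locker 2  [load 475/900]
  250 → locker 2  [load 725/900]
  700 → locker 3 (new)  [load 700/900]
  775 → locker 4 (new)  [load 775/900]
4 storage lockers opened.

4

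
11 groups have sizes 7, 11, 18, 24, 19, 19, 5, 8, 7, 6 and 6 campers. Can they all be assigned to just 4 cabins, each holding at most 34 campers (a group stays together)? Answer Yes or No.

Yes

A valid assignment using 4 cabins:
  cabin 1: 24 + 8 = 32
  cabin 2: 19 + 7 + 7 = 33
  cabin 3: 19 + 6 + 6 = 31
  cabin 4: 18 + 11 + 5 = 34
Every load is within 34 campers, so 4 cabins suffice.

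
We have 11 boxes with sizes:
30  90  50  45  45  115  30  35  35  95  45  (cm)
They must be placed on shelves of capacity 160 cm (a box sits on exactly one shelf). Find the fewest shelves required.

4

Total = 115 + 95 + 90 + 50 + 45 + 45 + 45 + 35 + 35 + 30 + 30 = 615 cm.
Lower bound: ⌈615/160⌉ = 4 shelves.
A packing using 4 shelves:
  shelf 1: 115 + 45 = 160
  shelf 2: 95 + 50 = 145
  shelf 3: 90 + 35 + 35 = 160
  shelf 4: 45 + 45 + 30 + 30 = 150
This matches the lower bound, so 4 is optimal.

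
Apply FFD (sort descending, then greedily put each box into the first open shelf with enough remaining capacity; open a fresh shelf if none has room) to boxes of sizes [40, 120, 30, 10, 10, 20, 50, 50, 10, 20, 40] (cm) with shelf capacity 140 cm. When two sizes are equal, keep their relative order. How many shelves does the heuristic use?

3

Sorted descending: 120, 50, 50, 40, 40, 30, 20, 20, 10, 10, 10.
  120 → shelf 1 (new)  [load 120/140]
  50 → shelf 2 (new)  [load 50/140]
  50 → shelf 2  [load 100/140]
  40 → shelf 2  [load 140/140]
  40 → shelf 3 (new)  [load 40/140]
  30 → shelf 3  [load 70/140]
  20 → shelf 1  [load 140/140]
  20 → shelf 3  [load 90/140]
  10 → shelf 3  [load 100/140]
  10 → shelf 3  [load 110/140]
  10 → shelf 3  [load 120/140]
3 shelves opened.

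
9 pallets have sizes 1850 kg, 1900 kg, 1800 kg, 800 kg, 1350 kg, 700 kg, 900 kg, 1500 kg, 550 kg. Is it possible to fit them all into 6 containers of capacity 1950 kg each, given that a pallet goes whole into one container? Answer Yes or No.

Total = 11350 kg; ⌈11350/1950⌉ = 6.
The bound of 6 does not rule out 6, but exhaustive search shows no assignment into 6 containers of capacity 1950 kg exists — the minimum is 7.

No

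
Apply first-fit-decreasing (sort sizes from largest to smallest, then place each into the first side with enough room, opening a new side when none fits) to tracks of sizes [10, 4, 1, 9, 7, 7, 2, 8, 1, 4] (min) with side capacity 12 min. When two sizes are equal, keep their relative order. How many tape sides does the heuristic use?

5

Sorted descending: 10, 9, 8, 7, 7, 4, 4, 2, 1, 1.
  10 → side 1 (new)  [load 10/12]
  9 → side 2 (new)  [load 9/12]
  8 → side 3 (new)  [load 8/12]
  7 → side 4 (new)  [load 7/12]
  7 → side 5 (new)  [load 7/12]
  4 → side 3  [load 12/12]
  4 → side 4  [load 11/12]
  2 → side 1  [load 12/12]
  1 → side 2  [load 10/12]
  1 → side 2  [load 11/12]
5 tape sides opened.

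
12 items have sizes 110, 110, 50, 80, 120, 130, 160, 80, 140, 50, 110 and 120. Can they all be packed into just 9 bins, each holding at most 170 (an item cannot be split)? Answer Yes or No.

A valid assignment using 9 bins:
  bin 1: 160 = 160
  bin 2: 140 = 140
  bin 3: 130 = 130
  bin 4: 120 + 50 = 170
  bin 5: 120 + 50 = 170
  bin 6: 110 = 110
  bin 7: 110 = 110
  bin 8: 110 = 110
  bin 9: 80 + 80 = 160
Every load is within 170, so 9 bins suffice.

Yes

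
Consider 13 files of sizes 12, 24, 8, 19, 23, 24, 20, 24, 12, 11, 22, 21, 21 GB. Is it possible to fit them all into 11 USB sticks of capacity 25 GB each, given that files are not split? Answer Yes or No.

Yes

A valid assignment using 11 USB sticks:
  USB stick 1: 24 = 24
  USB stick 2: 24 = 24
  USB stick 3: 24 = 24
  USB stick 4: 23 = 23
  USB stick 5: 22 = 22
  USB stick 6: 21 = 21
  USB stick 7: 21 = 21
  USB stick 8: 20 = 20
  USB stick 9: 19 = 19
  USB stick 10: 12 + 12 = 24
  USB stick 11: 11 + 8 = 19
Every load is within 25 GB, so 11 USB sticks suffice.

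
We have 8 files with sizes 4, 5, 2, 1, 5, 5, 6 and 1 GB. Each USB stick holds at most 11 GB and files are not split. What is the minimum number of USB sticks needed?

Total = 6 + 5 + 5 + 5 + 4 + 2 + 1 + 1 = 29 GB.
Lower bound: ⌈29/11⌉ = 3 USB sticks.
A packing using 3 USB sticks:
  USB stick 1: 6 + 5 = 11
  USB stick 2: 5 + 5 + 1 = 11
  USB stick 3: 4 + 2 + 1 = 7
This matches the lower bound, so 3 is optimal.

3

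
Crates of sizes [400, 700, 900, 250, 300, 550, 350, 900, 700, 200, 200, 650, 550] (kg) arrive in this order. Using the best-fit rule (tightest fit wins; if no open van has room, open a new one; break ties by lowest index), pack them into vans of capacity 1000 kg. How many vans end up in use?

  400 → van 1 (new)  [load 400/1000]
  700 → van 2 (new)  [load 700/1000]
  900 → van 3 (new)  [load 900/1000]
  250 → van 2  [load 950/1000]
  300 → van 1  [load 700/1000]
  550 → van 4 (new)  [load 550/1000]
  350 → van 4  [load 900/1000]
  900 → van 5 (new)  [load 900/1000]
  700 → van 6 (new)  [load 700/1000]
  200 → van 1  [load 900/1000]
  200 → van 6  [load 900/1000]
  650 → van 7 (new)  [load 650/1000]
  550 → van 8 (new)  [load 550/1000]
8 vans opened.

8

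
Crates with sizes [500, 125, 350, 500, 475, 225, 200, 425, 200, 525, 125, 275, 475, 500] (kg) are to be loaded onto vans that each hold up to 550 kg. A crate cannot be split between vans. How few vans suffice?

Total = 525 + 500 + 500 + 500 + 475 + 475 + 425 + 350 + 275 + 225 + 200 + 200 + 125 + 125 = 4900 kg.
Lower bound: ⌈4900/550⌉ = 9 vans.
A packing using 10 vans:
  van 1: 525 = 525
  van 2: 500 = 500
  van 3: 500 = 500
  van 4: 500 = 500
  van 5: 475 = 475
  van 6: 475 = 475
  van 7: 425 + 125 = 550
  van 8: 350 + 200 = 550
  van 9: 275 + 225 = 500
  van 10: 200 + 125 = 325
No arrangement into 9 vans stays within capacity, so 10 is optimal.

10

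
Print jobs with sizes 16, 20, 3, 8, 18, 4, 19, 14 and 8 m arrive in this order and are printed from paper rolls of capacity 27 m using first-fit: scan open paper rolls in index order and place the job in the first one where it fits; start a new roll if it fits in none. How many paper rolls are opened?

  16 → roll 1 (new)  [load 16/27]
  20 → roll 2 (new)  [load 20/27]
  3 → roll 1  [load 19/27]
  8 → roll 1  [load 27/27]
  18 → roll 3 (new)  [load 18/27]
  4 → roll 2  [load 24/27]
  19 → roll 4 (new)  [load 19/27]
  14 → roll 5 (new)  [load 14/27]
  8 → roll 3  [load 26/27]
5 paper rolls opened.

5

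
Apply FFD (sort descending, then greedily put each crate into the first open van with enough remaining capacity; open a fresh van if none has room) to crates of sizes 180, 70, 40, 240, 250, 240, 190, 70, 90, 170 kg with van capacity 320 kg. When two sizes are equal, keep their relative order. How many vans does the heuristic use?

Sorted descending: 250, 240, 240, 190, 180, 170, 90, 70, 70, 40.
  250 → van 1 (new)  [load 250/320]
  240 → van 2 (new)  [load 240/320]
  240 → van 3 (new)  [load 240/320]
  190 → van 4 (new)  [load 190/320]
  180 → van 5 (new)  [load 180/320]
  170 → van 6 (new)  [load 170/320]
  90 → van 4  [load 280/320]
  70 → van 1  [load 320/320]
  70 → van 2  [load 310/320]
  40 → van 3  [load 280/320]
6 vans opened.

6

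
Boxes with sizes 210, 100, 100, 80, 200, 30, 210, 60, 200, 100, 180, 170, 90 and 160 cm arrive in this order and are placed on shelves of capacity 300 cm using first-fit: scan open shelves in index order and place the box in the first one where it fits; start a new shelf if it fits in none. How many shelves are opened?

  210 → shelf 1 (new)  [load 210/300]
  100 → shelf 2 (new)  [load 100/300]
  100 → shelf 2  [load 200/300]
  80 → shelf 1  [load 290/300]
  200 → shelf 3 (new)  [load 200/300]
  30 → shelf 2  [load 230/300]
  210 → shelf 4 (new)  [load 210/300]
  60 → shelf 2  [load 290/300]
  200 → shelf 5 (new)  [load 200/300]
  100 → shelf 3  [load 300/300]
  180 → shelf 6 (new)  [load 180/300]
  170 → shelf 7 (new)  [load 170/300]
  90 → shelf 4  [load 300/300]
  160 → shelf 8 (new)  [load 160/300]
8 shelves opened.

8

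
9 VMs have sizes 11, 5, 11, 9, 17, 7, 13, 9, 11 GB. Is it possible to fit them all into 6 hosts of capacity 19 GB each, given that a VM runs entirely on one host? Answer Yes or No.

A valid assignment using 6 hosts:
  host 1: 17 = 17
  host 2: 13 + 5 = 18
  host 3: 11 + 7 = 18
  host 4: 11 = 11
  host 5: 11 = 11
  host 6: 9 + 9 = 18
Every load is within 19 GB, so 6 hosts suffice.

Yes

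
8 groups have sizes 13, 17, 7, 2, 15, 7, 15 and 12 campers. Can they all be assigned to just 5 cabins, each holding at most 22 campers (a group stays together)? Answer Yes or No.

A valid assignment using 5 cabins:
  cabin 1: 17 + 2 = 19
  cabin 2: 15 + 7 = 22
  cabin 3: 15 + 7 = 22
  cabin 4: 13 = 13
  cabin 5: 12 = 12
Every load is within 22 campers, so 5 cabins suffice.

Yes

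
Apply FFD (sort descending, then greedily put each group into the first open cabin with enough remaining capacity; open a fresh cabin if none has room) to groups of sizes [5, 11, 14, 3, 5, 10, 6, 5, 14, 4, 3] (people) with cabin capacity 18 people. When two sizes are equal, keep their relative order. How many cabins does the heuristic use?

Sorted descending: 14, 14, 11, 10, 6, 5, 5, 5, 4, 3, 3.
  14 → cabin 1 (new)  [load 14/18]
  14 → cabin 2 (new)  [load 14/18]
  11 → cabin 3 (new)  [load 11/18]
  10 → cabin 4 (new)  [load 10/18]
  6 → cabin 3  [load 17/18]
  5 → cabin 4  [load 15/18]
  5 → cabin 5 (new)  [load 5/18]
  5 → cabin 5  [load 10/18]
  4 → cabin 1  [load 18/18]
  3 → cabin 2  [load 17/18]
  3 → cabin 4  [load 18/18]
5 cabins opened.

5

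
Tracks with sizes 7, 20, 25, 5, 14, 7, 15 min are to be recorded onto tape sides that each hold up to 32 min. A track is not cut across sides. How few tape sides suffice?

3

Total = 25 + 20 + 15 + 14 + 7 + 7 + 5 = 93 min.
Lower bound: ⌈93/32⌉ = 3 tape sides.
A packing using 3 tape sides:
  side 1: 25 + 7 = 32
  side 2: 20 + 7 + 5 = 32
  side 3: 15 + 14 = 29
This matches the lower bound, so 3 is optimal.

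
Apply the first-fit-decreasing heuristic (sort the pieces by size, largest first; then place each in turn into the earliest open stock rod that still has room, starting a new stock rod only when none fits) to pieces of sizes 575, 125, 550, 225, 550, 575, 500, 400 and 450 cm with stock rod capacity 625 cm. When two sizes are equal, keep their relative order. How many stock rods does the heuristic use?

7

Sorted descending: 575, 575, 550, 550, 500, 450, 400, 225, 125.
  575 → stock rod 1 (new)  [load 575/625]
  575 → stock rod 2 (new)  [load 575/625]
  550 → stock rod 3 (new)  [load 550/625]
  550 → stock rod 4 (new)  [load 550/625]
  500 → stock rod 5 (new)  [load 500/625]
  450 → stock rod 6 (new)  [load 450/625]
  400 → stock rod 7 (new)  [load 400/625]
  225 → stock rod 7  [load 625/625]
  125 → stock rod 5  [load 625/625]
7 stock rods opened.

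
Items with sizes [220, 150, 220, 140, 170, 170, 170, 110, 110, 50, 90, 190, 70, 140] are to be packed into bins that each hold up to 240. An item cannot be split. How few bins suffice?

10

Total = 220 + 220 + 190 + 170 + 170 + 170 + 150 + 140 + 140 + 110 + 110 + 90 + 70 + 50 = 2000.
Lower bound: ⌈2000/240⌉ = 9 bins.
A packing using 10 bins:
  bin 1: 220 = 220
  bin 2: 220 = 220
  bin 3: 190 + 50 = 240
  bin 4: 170 + 70 = 240
  bin 5: 170 = 170
  bin 6: 170 = 170
  bin 7: 150 + 90 = 240
  bin 8: 140 = 140
  bin 9: 140 = 140
  bin 10: 110 + 110 = 220
No arrangement into 9 bins stays within capacity, so 10 is optimal.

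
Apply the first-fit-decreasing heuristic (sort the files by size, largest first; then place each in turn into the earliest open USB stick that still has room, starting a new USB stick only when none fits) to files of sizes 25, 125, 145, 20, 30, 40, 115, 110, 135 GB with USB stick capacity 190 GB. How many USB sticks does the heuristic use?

Sorted descending: 145, 135, 125, 115, 110, 40, 30, 25, 20.
  145 → USB stick 1 (new)  [load 145/190]
  135 → USB stick 2 (new)  [load 135/190]
  125 → USB stick 3 (new)  [load 125/190]
  115 → USB stick 4 (new)  [load 115/190]
  110 → USB stick 5 (new)  [load 110/190]
  40 → USB stick 1  [load 185/190]
  30 → USB stick 2  [load 165/190]
  25 → USB stick 2  [load 190/190]
  20 → USB stick 3  [load 145/190]
5 USB sticks opened.

5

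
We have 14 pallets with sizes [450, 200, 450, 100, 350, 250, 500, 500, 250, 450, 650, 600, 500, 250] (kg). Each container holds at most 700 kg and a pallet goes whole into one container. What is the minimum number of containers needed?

Total = 650 + 600 + 500 + 500 + 500 + 450 + 450 + 450 + 350 + 250 + 250 + 250 + 200 + 100 = 5500 kg.
Lower bound: ⌈5500/700⌉ = 8 containers.
A packing using 9 containers:
  container 1: 650 = 650
  container 2: 600 + 100 = 700
  container 3: 500 + 200 = 700
  container 4: 500 = 500
  container 5: 500 = 500
  container 6: 450 + 250 = 700
  container 7: 450 + 250 = 700
  container 8: 450 + 250 = 700
  container 9: 350 = 350
No arrangement into 8 containers stays within capacity, so 9 is optimal.

9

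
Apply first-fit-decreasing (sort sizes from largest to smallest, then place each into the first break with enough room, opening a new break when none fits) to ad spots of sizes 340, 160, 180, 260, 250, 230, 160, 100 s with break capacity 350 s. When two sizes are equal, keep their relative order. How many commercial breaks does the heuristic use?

6

Sorted descending: 340, 260, 250, 230, 180, 160, 160, 100.
  340 → break 1 (new)  [load 340/350]
  260 → break 2 (new)  [load 260/350]
  250 → break 3 (new)  [load 250/350]
  230 → break 4 (new)  [load 230/350]
  180 → break 5 (new)  [load 180/350]
  160 → break 5  [load 340/350]
  160 → break 6 (new)  [load 160/350]
  100 → break 3  [load 350/350]
6 commercial breaks opened.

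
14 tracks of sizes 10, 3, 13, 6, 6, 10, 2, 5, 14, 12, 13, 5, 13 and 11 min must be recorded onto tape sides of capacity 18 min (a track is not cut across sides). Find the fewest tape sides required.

8

Total = 14 + 13 + 13 + 13 + 12 + 11 + 10 + 10 + 6 + 6 + 5 + 5 + 3 + 2 = 123 min.
Lower bound: ⌈123/18⌉ = 7 tape sides.
Also, 8 tracks each exceed 9 min, and no two of those can share a side, so at least 8 tape sides are needed.
A packing using 8 tape sides:
  side 1: 14 + 3 = 17
  side 2: 13 + 5 = 18
  side 3: 13 + 5 = 18
  side 4: 13 + 2 = 15
  side 5: 12 + 6 = 18
  side 6: 11 + 6 = 17
  side 7: 10 = 10
  side 8: 10 = 10
This matches the lower bound, so 8 is optimal.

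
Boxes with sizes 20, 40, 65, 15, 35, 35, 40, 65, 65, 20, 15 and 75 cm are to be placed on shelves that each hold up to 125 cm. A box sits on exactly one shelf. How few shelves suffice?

Total = 75 + 65 + 65 + 65 + 40 + 40 + 35 + 35 + 20 + 20 + 15 + 15 = 490 cm.
Lower bound: ⌈490/125⌉ = 4 shelves.
A packing using 4 shelves:
  shelf 1: 75 + 35 + 15 = 125
  shelf 2: 65 + 40 + 20 = 125
  shelf 3: 65 + 40 + 20 = 125
  shelf 4: 65 + 35 + 15 = 115
This matches the lower bound, so 4 is optimal.

4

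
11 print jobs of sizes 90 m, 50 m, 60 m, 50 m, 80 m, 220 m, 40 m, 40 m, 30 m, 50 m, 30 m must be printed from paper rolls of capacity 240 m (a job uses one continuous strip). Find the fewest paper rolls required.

4

Total = 220 + 90 + 80 + 60 + 50 + 50 + 50 + 40 + 40 + 30 + 30 = 740 m.
Lower bound: ⌈740/240⌉ = 4 paper rolls.
A packing using 4 paper rolls:
  roll 1: 220 = 220
  roll 2: 90 + 80 + 60 = 230
  roll 3: 50 + 50 + 50 + 40 + 40 = 230
  roll 4: 30 + 30 = 60
This matches the lower bound, so 4 is optimal.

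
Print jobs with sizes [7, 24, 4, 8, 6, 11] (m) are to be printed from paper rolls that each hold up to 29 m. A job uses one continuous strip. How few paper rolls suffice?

3

Total = 24 + 11 + 8 + 7 + 6 + 4 = 60 m.
Lower bound: ⌈60/29⌉ = 3 paper rolls.
A packing using 3 paper rolls:
  roll 1: 24 + 4 = 28
  roll 2: 11 + 8 + 7 = 26
  roll 3: 6 = 6
This matches the lower bound, so 3 is optimal.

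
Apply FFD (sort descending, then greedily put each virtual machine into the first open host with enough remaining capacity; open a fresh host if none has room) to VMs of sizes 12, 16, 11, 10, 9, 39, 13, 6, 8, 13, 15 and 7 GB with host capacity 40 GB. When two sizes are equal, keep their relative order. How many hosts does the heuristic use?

Sorted descending: 39, 16, 15, 13, 13, 12, 11, 10, 9, 8, 7, 6.
  39 → host 1 (new)  [load 39/40]
  16 → host 2 (new)  [load 16/40]
  15 → host 2  [load 31/40]
  13 → host 3 (new)  [load 13/40]
  13 → host 3  [load 26/40]
  12 → host 3  [load 38/40]
  11 → host 4 (new)  [load 11/40]
  10 → host 4  [load 21/40]
  9 → host 2  [load 40/40]
  8 → host 4  [load 29/40]
  7 → host 4  [load 36/40]
  6 → host 5 (new)  [load 6/40]
5 hosts opened.

5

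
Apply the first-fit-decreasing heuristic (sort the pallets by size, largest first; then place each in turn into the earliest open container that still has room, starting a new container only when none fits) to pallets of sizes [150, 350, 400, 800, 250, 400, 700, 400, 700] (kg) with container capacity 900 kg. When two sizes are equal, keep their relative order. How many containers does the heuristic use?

6

Sorted descending: 800, 700, 700, 400, 400, 400, 350, 250, 150.
  800 → container 1 (new)  [load 800/900]
  700 → container 2 (new)  [load 700/900]
  700 → container 3 (new)  [load 700/900]
  400 → container 4 (new)  [load 400/900]
  400 → container 4  [load 800/900]
  400 → container 5 (new)  [load 400/900]
  350 → container 5  [load 750/900]
  250 → container 6 (new)  [load 250/900]
  150 → container 2  [load 850/900]
6 containers opened.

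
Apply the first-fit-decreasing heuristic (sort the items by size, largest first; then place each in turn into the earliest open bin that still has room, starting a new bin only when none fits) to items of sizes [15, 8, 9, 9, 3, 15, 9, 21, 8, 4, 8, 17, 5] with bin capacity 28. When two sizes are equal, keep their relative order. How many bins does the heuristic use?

5

Sorted descending: 21, 17, 15, 15, 9, 9, 9, 8, 8, 8, 5, 4, 3.
  21 → bin 1 (new)  [load 21/28]
  17 → bin 2 (new)  [load 17/28]
  15 → bin 3 (new)  [load 15/28]
  15 → bin 4 (new)  [load 15/28]
  9 → bin 2  [load 26/28]
  9 → bin 3  [load 24/28]
  9 → bin 4  [load 24/28]
  8 → bin 5 (new)  [load 8/28]
  8 → bin 5  [load 16/28]
  8 → bin 5  [load 24/28]
  5 → bin 1  [load 26/28]
  4 → bin 3  [load 28/28]
  3 → bin 4  [load 27/28]
5 bins opened.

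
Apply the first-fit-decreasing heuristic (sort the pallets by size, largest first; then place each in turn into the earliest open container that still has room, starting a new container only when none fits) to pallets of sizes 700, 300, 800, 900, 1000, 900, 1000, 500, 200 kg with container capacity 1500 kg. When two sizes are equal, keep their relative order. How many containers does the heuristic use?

Sorted descending: 1000, 1000, 900, 900, 800, 700, 500, 300, 200.
  1000 → container 1 (new)  [load 1000/1500]
  1000 → container 2 (new)  [load 1000/1500]
  900 → container 3 (new)  [load 900/1500]
  900 → container 4 (new)  [load 900/1500]
  800 → container 5 (new)  [load 800/1500]
  700 → container 5  [load 1500/1500]
  500 → container 1  [load 1500/1500]
  300 → container 2  [load 1300/1500]
  200 → container 2  [load 1500/1500]
5 containers opened.

5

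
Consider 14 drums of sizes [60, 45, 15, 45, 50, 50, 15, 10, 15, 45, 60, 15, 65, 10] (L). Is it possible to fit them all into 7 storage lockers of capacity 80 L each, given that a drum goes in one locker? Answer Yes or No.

Total = 500 L; ⌈500/80⌉ = 7.
8 drums each exceed half the capacity and cannot share a locker, forcing at least 8 storage lockers.
At least 8 storage lockers are required, but only 7 are allowed.

No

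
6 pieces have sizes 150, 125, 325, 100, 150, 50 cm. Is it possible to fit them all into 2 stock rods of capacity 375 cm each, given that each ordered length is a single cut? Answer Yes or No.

No

Total = 900 cm; ⌈900/375⌉ = 3.
At least 3 stock rods are required, but only 2 are allowed.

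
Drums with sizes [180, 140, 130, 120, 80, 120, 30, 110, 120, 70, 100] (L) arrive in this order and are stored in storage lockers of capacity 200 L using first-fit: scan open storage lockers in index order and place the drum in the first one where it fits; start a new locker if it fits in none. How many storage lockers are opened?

8

  180 → locker 1 (new)  [load 180/200]
  140 → locker 2 (new)  [load 140/200]
  130 → locker 3 (new)  [load 130/200]
  120 → locker 4 (new)  [load 120/200]
  80 → locker 4  [load 200/200]
  120 → locker 5 (new)  [load 120/200]
  30 → locker 2  [load 170/200]
  110 → locker 6 (new)  [load 110/200]
  120 → locker 7 (new)  [load 120/200]
  70 → locker 3  [load 200/200]
  100 → locker 8 (new)  [load 100/200]
8 storage lockers opened.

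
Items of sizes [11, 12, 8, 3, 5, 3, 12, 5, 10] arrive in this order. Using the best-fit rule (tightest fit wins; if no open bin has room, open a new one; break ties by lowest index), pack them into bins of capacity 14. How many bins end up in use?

6

  11 → bin 1 (new)  [load 11/14]
  12 → bin 2 (new)  [load 12/14]
  8 → bin 3 (new)  [load 8/14]
  3 → bin 1  [load 14/14]
  5 → bin 3  [load 13/14]
  3 → bin 4 (new)  [load 3/14]
  12 → bin 5 (new)  [load 12/14]
  5 → bin 4  [load 8/14]
  10 → bin 6 (new)  [load 10/14]
6 bins opened.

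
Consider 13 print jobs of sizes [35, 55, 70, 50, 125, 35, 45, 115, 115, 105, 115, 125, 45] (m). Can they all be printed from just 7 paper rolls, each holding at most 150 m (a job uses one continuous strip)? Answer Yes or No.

No

Total = 1035 m; ⌈1035/150⌉ = 7.
The bound of 7 does not rule out 7, but exhaustive search shows no assignment into 7 paper rolls of capacity 150 m exists — the minimum is 8.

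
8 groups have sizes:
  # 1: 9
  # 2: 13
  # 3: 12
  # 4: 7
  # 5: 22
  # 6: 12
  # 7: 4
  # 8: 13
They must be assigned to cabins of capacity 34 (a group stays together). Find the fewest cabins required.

Total = 22 + 13 + 13 + 12 + 12 + 9 + 7 + 4 = 92.
Lower bound: ⌈92/34⌉ = 3 cabins.
A packing using 3 cabins:
  cabin 1: 22 + 12 = 34
  cabin 2: 13 + 13 + 7 = 33
  cabin 3: 12 + 9 + 4 = 25
This matches the lower bound, so 3 is optimal.

3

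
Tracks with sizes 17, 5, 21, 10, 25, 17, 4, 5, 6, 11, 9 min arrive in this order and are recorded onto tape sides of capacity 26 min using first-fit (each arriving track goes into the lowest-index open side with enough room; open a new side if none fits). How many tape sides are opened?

6

  17 → side 1 (new)  [load 17/26]
  5 → side 1  [load 22/26]
  21 → side 2 (new)  [load 21/26]
  10 → side 3 (new)  [load 10/26]
  25 → side 4 (new)  [load 25/26]
  17 → side 5 (new)  [load 17/26]
  4 → side 1  [load 26/26]
  5 → side 2  [load 26/26]
  6 → side 3  [load 16/26]
  11 → side 6 (new)  [load 11/26]
  9 → side 3  [load 25/26]
6 tape sides opened.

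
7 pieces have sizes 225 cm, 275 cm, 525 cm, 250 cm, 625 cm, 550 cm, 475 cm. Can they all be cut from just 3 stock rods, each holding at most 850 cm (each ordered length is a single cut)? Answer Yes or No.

Total = 2925 cm; ⌈2925/850⌉ = 4.
At least 4 stock rods are required, but only 3 are allowed.

No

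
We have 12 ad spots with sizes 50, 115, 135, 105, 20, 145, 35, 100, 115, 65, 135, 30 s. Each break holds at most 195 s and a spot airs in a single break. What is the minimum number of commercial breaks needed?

Total = 145 + 135 + 135 + 115 + 115 + 105 + 100 + 65 + 50 + 35 + 30 + 20 = 1050 s.
Lower bound: ⌈1050/195⌉ = 6 commercial breaks.
Also, 7 ad spots each exceed 195/2 s, and no two of those can share a break, so at least 7 commercial breaks are needed.
A packing using 7 commercial breaks:
  break 1: 145 + 50 = 195
  break 2: 135 + 35 + 20 = 190
  break 3: 135 + 30 = 165
  break 4: 115 + 65 = 180
  break 5: 115 = 115
  break 6: 105 = 105
  break 7: 100 = 100
This matches the lower bound, so 7 is optimal.

7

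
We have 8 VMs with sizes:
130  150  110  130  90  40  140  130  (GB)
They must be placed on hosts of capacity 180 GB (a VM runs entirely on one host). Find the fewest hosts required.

7

Total = 150 + 140 + 130 + 130 + 130 + 110 + 90 + 40 = 920 GB.
Lower bound: ⌈920/180⌉ = 6 hosts.
A packing using 7 hosts:
  host 1: 150 = 150
  host 2: 140 + 40 = 180
  host 3: 130 = 130
  host 4: 130 = 130
  host 5: 130 = 130
  host 6: 110 = 110
  host 7: 90 = 90
No arrangement into 6 hosts stays within capacity, so 7 is optimal.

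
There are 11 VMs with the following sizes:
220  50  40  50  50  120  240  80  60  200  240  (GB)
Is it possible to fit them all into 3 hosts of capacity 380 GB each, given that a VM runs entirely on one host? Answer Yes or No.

No

Total = 1350 GB; ⌈1350/380⌉ = 4.
At least 4 hosts are required, but only 3 are allowed.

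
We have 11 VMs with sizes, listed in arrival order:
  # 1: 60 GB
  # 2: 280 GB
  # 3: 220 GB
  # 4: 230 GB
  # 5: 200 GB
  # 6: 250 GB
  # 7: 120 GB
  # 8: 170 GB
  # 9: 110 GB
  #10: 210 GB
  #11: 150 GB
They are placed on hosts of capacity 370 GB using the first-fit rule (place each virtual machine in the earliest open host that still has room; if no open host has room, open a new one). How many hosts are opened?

  60 → host 1 (new)  [load 60/370]
  280 → host 1  [load 340/370]
  220 → host 2 (new)  [load 220/370]
  230 → host 3 (new)  [load 230/370]
  200 → host 4 (new)  [load 200/370]
  250 → host 5 (new)  [load 250/370]
  120 → host 2  [load 340/370]
  170 → host 4  [load 370/370]
  110 → host 3  [load 340/370]
  210 → host 6 (new)  [load 210/370]
  150 → host 6  [load 360/370]
6 hosts opened.

6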